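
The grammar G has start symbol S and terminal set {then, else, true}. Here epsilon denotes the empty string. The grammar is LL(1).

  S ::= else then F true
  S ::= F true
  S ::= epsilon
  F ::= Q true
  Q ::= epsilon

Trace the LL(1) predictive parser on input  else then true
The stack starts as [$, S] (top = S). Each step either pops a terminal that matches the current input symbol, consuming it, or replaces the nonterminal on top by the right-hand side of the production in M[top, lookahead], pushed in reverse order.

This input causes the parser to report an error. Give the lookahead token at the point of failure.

step 1: stack=$ S  input=else then true $  — expand S ::= else then F true
step 2: stack=$ true F then else  input=else then true $  — match else
step 3: stack=$ true F then  input=then true $  — match then
step 4: stack=$ true F  input=true $  — expand F ::= Q true
step 5: stack=$ true true Q  input=true $  — expand Q ::= epsilon
step 6: stack=$ true true  input=true $  — match true
step 7: stack=$ true  input=$  — error: top is terminal true but lookahead is $

$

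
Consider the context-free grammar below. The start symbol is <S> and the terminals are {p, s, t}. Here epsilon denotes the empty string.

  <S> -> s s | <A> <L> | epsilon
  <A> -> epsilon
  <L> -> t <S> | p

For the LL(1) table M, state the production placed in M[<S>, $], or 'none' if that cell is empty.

<S> -> epsilon

FIRST(<A>): from <A>->epsilon we get {epsilon}. So FIRST(<A>) = {epsilon}.
FIRST(<L>): from <L>->t <S> we get {t}; from <L>->p we get {p}. So FIRST(<L>) = {p, t}.
FIRST(<S>): from <S>->s s we get {s}; from <S>-><A> <L> we get {p, t}; from <S>->epsilon we get {epsilon}. So FIRST(<S>) = {epsilon, p, s, t}.
FOLLOW(<S>) includes $ since <S> is the start symbol.
FOLLOW(<S>): in <L>->t <S>, the suffix after <S> is empty, so FOLLOW(<S>) ⊇ FOLLOW(<L>) = {$}. Thus FOLLOW(<S>) = {$}.
FOLLOW(<L>): in <S>-><A> <L>, the suffix after <L> is empty, so FOLLOW(<L>) ⊇ FOLLOW(<S>) = {$}. Thus FOLLOW(<L>) = {$}.
For <S> -> s s: FIRST(s s) = {s}, so it goes in M[<S>, t] for t ∈ {s}.
For <S> -> <A> <L>: FIRST(<A> <L>) = {p, t}, so it goes in M[<S>, t] for t ∈ {p, t}.
For <S> -> epsilon: FIRST(epsilon) = {epsilon}, so it goes in M[<S>, t] for t ∈ {}; since epsilon ∈ FIRST, also for every t ∈ FOLLOW(<S>) = {$}.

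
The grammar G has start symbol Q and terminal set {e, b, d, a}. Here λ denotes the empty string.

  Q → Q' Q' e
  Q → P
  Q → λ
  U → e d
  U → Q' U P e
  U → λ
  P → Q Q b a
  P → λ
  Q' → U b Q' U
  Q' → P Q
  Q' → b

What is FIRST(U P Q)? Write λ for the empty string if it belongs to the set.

{λ, b, e}

FIRST(Q) = {λ, b, e}  (via Q' Q' e, P)
FIRST(P) = {λ, b, e}  (via Q Q b a)
FIRST(U) = {λ, b, e}  (via Q' U P e)
FIRST(Q') = {λ, b, e}  (via U b Q' U, P Q)
FIRST(U P Q): take FIRST of each symbol in turn, carrying on past any symbol whose FIRST contains λ; result {λ, b, e}.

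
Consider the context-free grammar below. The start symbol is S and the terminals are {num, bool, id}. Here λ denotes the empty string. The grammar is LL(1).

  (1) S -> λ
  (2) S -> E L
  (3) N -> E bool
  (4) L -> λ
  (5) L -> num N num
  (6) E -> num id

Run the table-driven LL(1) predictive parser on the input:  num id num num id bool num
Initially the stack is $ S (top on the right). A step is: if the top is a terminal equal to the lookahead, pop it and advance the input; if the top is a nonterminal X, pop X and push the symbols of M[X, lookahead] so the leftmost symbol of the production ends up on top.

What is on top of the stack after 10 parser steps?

bool

step 1: stack=$ S  input=num id num num id bool num $  — expand S -> E L
step 2: stack=$ L E  input=num id num num id bool num $  — expand E -> num id
step 3: stack=$ L id num  input=num id num num id bool num $  — match num
step 4: stack=$ L id  input=id num num id bool num $  — match id
step 5: stack=$ L  input=num num id bool num $  — expand L -> num N num
step 6: stack=$ num N num  input=num num id bool num $  — match num
step 7: stack=$ num N  input=num id bool num $  — expand N -> E bool
step 8: stack=$ num bool E  input=num id bool num $  — expand E -> num id
step 9: stack=$ num bool id num  input=num id bool num $  — match num
step 10: stack=$ num bool id  input=id bool num $  — match id
Stack after step 10: $ num bool (top = bool).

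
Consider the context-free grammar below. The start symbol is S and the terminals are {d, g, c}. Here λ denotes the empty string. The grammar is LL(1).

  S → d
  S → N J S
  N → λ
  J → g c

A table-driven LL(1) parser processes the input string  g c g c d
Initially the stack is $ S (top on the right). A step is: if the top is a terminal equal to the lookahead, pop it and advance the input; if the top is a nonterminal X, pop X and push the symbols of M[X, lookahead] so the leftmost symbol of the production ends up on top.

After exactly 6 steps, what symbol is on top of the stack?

     Stack    Input        Action
  1  $ S      g c g c d $  expand S → N J S
  2  $ S J N  g c g c d $  expand N → λ
  3  $ S J    g c g c d $  expand J → g c
  4  $ S c g  g c g c d $  match g
  5  $ S c    c g c d $    match c
  6  $ S      g c d $      expand S → N J S
Stack after step 6: $ S J N (top = N).

N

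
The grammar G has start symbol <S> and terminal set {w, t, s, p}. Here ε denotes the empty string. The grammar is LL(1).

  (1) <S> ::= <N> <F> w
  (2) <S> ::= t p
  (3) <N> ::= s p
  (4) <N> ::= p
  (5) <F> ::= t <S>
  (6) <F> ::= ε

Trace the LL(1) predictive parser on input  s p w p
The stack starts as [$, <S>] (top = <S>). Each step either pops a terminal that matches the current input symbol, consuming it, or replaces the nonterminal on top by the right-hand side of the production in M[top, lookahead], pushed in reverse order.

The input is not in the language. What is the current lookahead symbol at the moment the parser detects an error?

     Stack        Input      Action
  1  $ <S>        s p w p $  expand <S> ::= <N> <F> w
  2  $ w <F> <N>  s p w p $  expand <N> ::= s p
  3  $ w <F> p s  s p w p $  match s
  4  $ w <F> p    p w p $    match p
  5  $ w <F>      w p $      expand <F> ::= ε
  6  $ w          w p $      match w
  7  $            p $        error: stack empty but input remains

p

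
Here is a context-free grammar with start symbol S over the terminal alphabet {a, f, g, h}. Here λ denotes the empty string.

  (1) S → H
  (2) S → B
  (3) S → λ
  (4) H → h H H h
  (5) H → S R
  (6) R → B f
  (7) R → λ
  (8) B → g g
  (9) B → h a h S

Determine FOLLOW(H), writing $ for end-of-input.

{$, f, g, h}

FIRST(B): from B→g g we get {g}; from B→h a h S we get {h}. So FIRST(B) = {g, h}.
FIRST(R): from R→B f we get {g, h}; from R→λ we get {λ}. So FIRST(R) = {λ, g, h}.
FIRST(S): from S→H we get {λ, g, h}; from S→B we get {g, h}; from S→λ we get {λ}. So FIRST(S) = {λ, g, h}.
FIRST(H): from H→h H H h we get {h}; from H→S R we get {λ, g, h}. So FIRST(H) = {λ, g, h}.
FOLLOW(S) includes $ since S is the start symbol.
FOLLOW(S): in H→S R, S is followed by R with FIRST {λ, g, h}; in H→S R, the suffix after S is nullable, so FOLLOW(S) ⊇ FOLLOW(H) = {$, f, g, h}; in B→h a h S, the suffix after S is empty, so FOLLOW(S) ⊇ FOLLOW(B) = {$, f, g, h}. Thus FOLLOW(S) = {$, f, g, h}.
FOLLOW(H): in S→H, the suffix after H is empty, so FOLLOW(H) ⊇ FOLLOW(S) = {$, f, g, h}; in H→h H H h (occurrence 1), H is followed by H h with FIRST {g, h}; in H→h H H h (occurrence 2), H is followed by h with FIRST {h}. Thus FOLLOW(H) = {$, f, g, h}.
FOLLOW(R): in H→S R, the suffix after R is empty, so FOLLOW(R) ⊇ FOLLOW(H) = {$, f, g, h}. Thus FOLLOW(R) = {$, f, g, h}.
FOLLOW(B): in S→B, the suffix after B is empty, so FOLLOW(B) ⊇ FOLLOW(S) = {$, f, g, h}; in R→B f, B is followed by f with FIRST {f}. Thus FOLLOW(B) = {$, f, g, h}.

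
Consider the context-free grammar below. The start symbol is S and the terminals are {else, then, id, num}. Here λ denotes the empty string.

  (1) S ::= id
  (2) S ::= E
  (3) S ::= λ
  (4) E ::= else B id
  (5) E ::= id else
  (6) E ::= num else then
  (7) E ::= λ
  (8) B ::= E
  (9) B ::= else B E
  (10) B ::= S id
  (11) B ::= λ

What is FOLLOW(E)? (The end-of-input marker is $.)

FIRST(E): from E::=else B id we get {else}; from E::=id else we get {id}; from E::=num else then we get {num}; from E::=λ we get {λ}. So FIRST(E) = {λ, else, id, num}.
FIRST(S): from S::=id we get {id}; from S::=E we get {λ, else, id, num}; from S::=λ we get {λ}. So FIRST(S) = {λ, else, id, num}.
FIRST(B): from B::=E we get {λ, else, id, num}; from B::=else B E we get {else}; from B::=S id we get {else, id, num}; from B::=λ we get {λ}. So FIRST(B) = {λ, else, id, num}.
FOLLOW(S) includes $ since S is the start symbol.
FOLLOW(S): in B::=S id, S is followed by id with FIRST {id}. Thus FOLLOW(S) = {$, id}.
FOLLOW(B): in E::=else B id, B is followed by id with FIRST {id}; in B::=else B E, B is followed by E with FIRST {λ, else, id, num}; in B::=else B E, the suffix after B is nullable (adds nothing new). Thus FOLLOW(B) = {else, id, num}.
FOLLOW(E): in S::=E, the suffix after E is empty, so FOLLOW(E) ⊇ FOLLOW(S) = {$, id}; in B::=E, the suffix after E is empty, so FOLLOW(E) ⊇ FOLLOW(B) = {else, id, num}; in B::=else B E, the suffix after E is empty, so FOLLOW(E) ⊇ FOLLOW(B) = {else, id, num}. Thus FOLLOW(E) = {$, else, id, num}.

{$, else, id, num}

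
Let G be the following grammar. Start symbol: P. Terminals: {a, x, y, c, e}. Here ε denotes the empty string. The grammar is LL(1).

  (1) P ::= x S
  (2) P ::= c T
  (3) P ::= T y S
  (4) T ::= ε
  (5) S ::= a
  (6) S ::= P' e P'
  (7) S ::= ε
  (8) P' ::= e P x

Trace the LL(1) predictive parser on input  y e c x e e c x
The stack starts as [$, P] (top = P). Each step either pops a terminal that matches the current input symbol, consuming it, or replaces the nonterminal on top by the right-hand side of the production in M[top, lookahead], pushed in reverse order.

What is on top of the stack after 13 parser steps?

P

      Stack         Input              Action
   1  $ P           y e c x e e c x $  expand P ::= T y S
   2  $ S y T       y e c x e e c x $  expand T ::= ε
   3  $ S y         y e c x e e c x $  match y
   4  $ S           e c x e e c x $    expand S ::= P' e P'
   5  $ P' e P'     e c x e e c x $    expand P' ::= e P x
   6  $ P' e x P e  e c x e e c x $    match e
   7  $ P' e x P    c x e e c x $      expand P ::= c T
   8  $ P' e x T c  c x e e c x $      match c
   9  $ P' e x T    x e e c x $        expand T ::= ε
  10  $ P' e x      x e e c x $        match x
  11  $ P' e        e e c x $          match e
  12  $ P'          e c x $            expand P' ::= e P x
  13  $ x P e       e c x $            match e
Stack after step 13: $ x P (top = P).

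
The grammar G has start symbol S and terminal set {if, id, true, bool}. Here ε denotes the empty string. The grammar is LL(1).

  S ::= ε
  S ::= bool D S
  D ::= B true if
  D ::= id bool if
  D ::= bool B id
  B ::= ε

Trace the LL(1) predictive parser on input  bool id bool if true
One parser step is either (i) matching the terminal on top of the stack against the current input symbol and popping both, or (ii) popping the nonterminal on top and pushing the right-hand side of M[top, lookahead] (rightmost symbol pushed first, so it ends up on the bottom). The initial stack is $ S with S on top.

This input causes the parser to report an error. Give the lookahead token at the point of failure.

     Stack           Input                   Action
  1  $ S             bool id bool if true $  expand S ::= bool D S
  2  $ S D bool      bool id bool if true $  match bool
  3  $ S D           id bool if true $       expand D ::= id bool if
  4  $ S if bool id  id bool if true $       match id
  5  $ S if bool     bool if true $          match bool
  6  $ S if          if true $               match if
  7  $ S             true $                  error: M[S, true] is empty

true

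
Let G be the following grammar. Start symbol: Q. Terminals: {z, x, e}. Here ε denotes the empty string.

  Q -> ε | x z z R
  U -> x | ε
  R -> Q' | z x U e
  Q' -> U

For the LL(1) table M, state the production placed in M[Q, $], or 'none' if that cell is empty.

Q -> ε

FIRST(Q) = {ε, x}
FIRST(U) = {ε, x}
FIRST(Q') = {ε, x}  (via U)
FIRST(R) = {ε, x, z}  (via Q')
FOLLOW(Q) includes $ since Q is the start symbol.
FOLLOW(Q): Q appears on no right-hand side. Thus FOLLOW(Q) = {$}.
For Q -> ε: FIRST(ε) = {ε}, so it goes in M[Q, t] for t ∈ {}; since ε ∈ FIRST, also for every t ∈ FOLLOW(Q) = {$}.
For Q -> x z z R: FIRST(x z z R) = {x}, so it goes in M[Q, t] for t ∈ {x}.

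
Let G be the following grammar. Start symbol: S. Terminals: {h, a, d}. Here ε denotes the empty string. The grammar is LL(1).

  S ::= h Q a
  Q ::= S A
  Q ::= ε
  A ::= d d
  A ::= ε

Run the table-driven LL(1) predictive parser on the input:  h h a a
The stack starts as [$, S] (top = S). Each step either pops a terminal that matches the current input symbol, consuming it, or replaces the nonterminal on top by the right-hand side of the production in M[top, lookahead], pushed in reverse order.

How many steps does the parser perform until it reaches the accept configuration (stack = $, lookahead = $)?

9

step 1: stack=$ S  input=h h a a $  — expand S ::= h Q a
step 2: stack=$ a Q h  input=h h a a $  — match h
step 3: stack=$ a Q  input=h a a $  — expand Q ::= S A
step 4: stack=$ a A S  input=h a a $  — expand S ::= h Q a
step 5: stack=$ a A a Q h  input=h a a $  — match h
step 6: stack=$ a A a Q  input=a a $  — expand Q ::= ε
step 7: stack=$ a A a  input=a a $  — match a
step 8: stack=$ a A  input=a $  — expand A ::= ε
step 9: stack=$ a  input=a $  — match a
Accept reached after 9 steps.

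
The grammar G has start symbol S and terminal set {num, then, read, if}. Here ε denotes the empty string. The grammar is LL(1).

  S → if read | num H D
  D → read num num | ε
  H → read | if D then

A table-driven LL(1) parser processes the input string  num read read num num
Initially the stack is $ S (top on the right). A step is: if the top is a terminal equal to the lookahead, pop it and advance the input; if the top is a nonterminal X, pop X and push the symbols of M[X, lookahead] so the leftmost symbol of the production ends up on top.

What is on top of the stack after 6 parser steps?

     Stack           Input                    Action
  1  $ S             num read read num num $  expand S → num H D
  2  $ D H num       num read read num num $  match num
  3  $ D H           read read num num $      expand H → read
  4  $ D read        read read num num $      match read
  5  $ D             read num num $           expand D → read num num
  6  $ num num read  read num num $           match read
Stack after step 6: $ num num (top = num).

num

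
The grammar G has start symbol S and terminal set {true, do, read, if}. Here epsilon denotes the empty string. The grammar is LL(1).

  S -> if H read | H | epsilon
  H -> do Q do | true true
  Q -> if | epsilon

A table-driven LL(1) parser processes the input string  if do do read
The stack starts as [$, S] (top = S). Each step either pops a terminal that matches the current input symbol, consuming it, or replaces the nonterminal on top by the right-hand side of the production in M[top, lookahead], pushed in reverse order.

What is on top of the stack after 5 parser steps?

do

     Stack           Input            Action
  1  $ S             if do do read $  expand S -> if H read
  2  $ read H if     if do do read $  match if
  3  $ read H        do do read $     expand H -> do Q do
  4  $ read do Q do  do do read $     match do
  5  $ read do Q     do read $        expand Q -> epsilon
Stack after step 5: $ read do (top = do).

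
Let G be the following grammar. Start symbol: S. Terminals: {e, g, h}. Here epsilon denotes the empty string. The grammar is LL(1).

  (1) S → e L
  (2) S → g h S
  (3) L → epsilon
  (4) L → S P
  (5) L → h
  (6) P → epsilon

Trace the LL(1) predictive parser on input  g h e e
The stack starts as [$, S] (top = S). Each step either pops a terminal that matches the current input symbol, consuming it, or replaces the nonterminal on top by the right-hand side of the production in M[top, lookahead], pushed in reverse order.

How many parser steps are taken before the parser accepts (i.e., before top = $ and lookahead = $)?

      Stack    Input      Action
   1  $ S      g h e e $  expand S → g h S
   2  $ S h g  g h e e $  match g
   3  $ S h    h e e $    match h
   4  $ S      e e $      expand S → e L
   5  $ L e    e e $      match e
   6  $ L      e $        expand L → S P
   7  $ P S    e $        expand S → e L
   8  $ P L e  e $        match e
   9  $ P L    $          expand L → epsilon
  10  $ P      $          expand P → epsilon
Accept reached after 10 steps.

10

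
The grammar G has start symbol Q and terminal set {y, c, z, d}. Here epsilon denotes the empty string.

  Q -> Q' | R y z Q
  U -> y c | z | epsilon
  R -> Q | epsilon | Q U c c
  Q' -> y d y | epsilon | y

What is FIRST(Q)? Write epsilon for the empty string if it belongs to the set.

FIRST(U): from U->y c we get {y}; from U->z we get {z}; from U->epsilon we get {epsilon}. So FIRST(U) = {epsilon, y, z}.
FIRST(Q'): from Q'->y d y we get {y}; from Q'->epsilon we get {epsilon}; from Q'->y we get {y}. So FIRST(Q') = {epsilon, y}.
FIRST(Q): from Q->Q' we get {epsilon, y}; from Q->R y z Q we get {c, y, z}. So FIRST(Q) = {epsilon, c, y, z}.
FIRST(R): from R->Q we get {epsilon, c, y, z}; from R->epsilon we get {epsilon}; from R->Q U c c we get {c, y, z}. So FIRST(R) = {epsilon, c, y, z}.

{epsilon, c, y, z}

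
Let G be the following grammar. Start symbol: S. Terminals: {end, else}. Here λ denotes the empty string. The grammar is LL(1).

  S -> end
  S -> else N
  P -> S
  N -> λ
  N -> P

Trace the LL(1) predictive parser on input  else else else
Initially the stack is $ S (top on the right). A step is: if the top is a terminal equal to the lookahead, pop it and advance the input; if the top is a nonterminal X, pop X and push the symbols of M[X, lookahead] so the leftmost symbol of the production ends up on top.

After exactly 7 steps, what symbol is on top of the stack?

P

     Stack     Input             Action
  1  $ S       else else else $  expand S -> else N
  2  $ N else  else else else $  match else
  3  $ N       else else $       expand N -> P
  4  $ P       else else $       expand P -> S
  5  $ S       else else $       expand S -> else N
  6  $ N else  else else $       match else
  7  $ N       else $            expand N -> P
Stack after step 7: $ P (top = P).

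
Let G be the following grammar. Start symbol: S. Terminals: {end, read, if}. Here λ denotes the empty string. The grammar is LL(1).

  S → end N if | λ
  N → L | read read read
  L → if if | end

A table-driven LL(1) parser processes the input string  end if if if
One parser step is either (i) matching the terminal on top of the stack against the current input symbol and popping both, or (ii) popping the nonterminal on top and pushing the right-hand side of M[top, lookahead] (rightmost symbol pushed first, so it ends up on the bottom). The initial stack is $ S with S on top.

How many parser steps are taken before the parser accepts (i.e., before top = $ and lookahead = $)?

     Stack       Input           Action
  1  $ S         end if if if $  expand S → end N if
  2  $ if N end  end if if if $  match end
  3  $ if N      if if if $      expand N → L
  4  $ if L      if if if $      expand L → if if
  5  $ if if if  if if if $      match if
  6  $ if if     if if $         match if
  7  $ if        if $            match if
Accept reached after 7 steps.

7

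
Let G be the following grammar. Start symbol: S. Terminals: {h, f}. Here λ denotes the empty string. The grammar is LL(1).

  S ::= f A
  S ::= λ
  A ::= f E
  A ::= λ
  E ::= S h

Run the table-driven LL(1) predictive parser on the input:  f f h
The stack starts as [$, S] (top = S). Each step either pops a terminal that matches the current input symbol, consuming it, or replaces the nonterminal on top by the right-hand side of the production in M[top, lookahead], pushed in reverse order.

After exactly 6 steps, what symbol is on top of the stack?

h

step 1: stack=$ S  input=f f h $  — expand S ::= f A
step 2: stack=$ A f  input=f f h $  — match f
step 3: stack=$ A  input=f h $  — expand A ::= f E
step 4: stack=$ E f  input=f h $  — match f
step 5: stack=$ E  input=h $  — expand E ::= S h
step 6: stack=$ h S  input=h $  — expand S ::= λ
Stack after step 6: $ h (top = h).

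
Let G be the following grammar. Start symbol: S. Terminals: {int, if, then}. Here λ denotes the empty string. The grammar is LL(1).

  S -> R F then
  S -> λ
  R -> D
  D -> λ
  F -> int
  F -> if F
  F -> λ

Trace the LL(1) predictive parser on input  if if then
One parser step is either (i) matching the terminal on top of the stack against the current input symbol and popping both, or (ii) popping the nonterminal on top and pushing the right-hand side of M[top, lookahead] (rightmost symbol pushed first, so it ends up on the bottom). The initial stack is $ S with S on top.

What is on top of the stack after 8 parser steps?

then

     Stack        Input         Action
  1  $ S          if if then $  expand S -> R F then
  2  $ then F R   if if then $  expand R -> D
  3  $ then F D   if if then $  expand D -> λ
  4  $ then F     if if then $  expand F -> if F
  5  $ then F if  if if then $  match if
  6  $ then F     if then $     expand F -> if F
  7  $ then F if  if then $     match if
  8  $ then F     then $        expand F -> λ
Stack after step 8: $ then (top = then).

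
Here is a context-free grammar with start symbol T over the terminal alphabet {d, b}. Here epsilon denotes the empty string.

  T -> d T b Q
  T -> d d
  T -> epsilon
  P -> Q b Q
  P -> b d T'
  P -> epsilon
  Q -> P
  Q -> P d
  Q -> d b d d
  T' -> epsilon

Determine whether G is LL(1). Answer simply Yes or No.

No

FIRST(T) = {epsilon, d}
FIRST(P) = {epsilon, b, d}
FIRST(Q) = {epsilon, b, d}
FIRST(T') = {epsilon}
FOLLOW(T) = {$, b}
FOLLOW(P) = {$, b, d}
FOLLOW(Q) = {$, b, d}
FOLLOW(T') = {$, b, d}
Cell M[P, b] receives both P -> Q b Q and P -> b d T' and P -> epsilon — the grammar is not LL(1).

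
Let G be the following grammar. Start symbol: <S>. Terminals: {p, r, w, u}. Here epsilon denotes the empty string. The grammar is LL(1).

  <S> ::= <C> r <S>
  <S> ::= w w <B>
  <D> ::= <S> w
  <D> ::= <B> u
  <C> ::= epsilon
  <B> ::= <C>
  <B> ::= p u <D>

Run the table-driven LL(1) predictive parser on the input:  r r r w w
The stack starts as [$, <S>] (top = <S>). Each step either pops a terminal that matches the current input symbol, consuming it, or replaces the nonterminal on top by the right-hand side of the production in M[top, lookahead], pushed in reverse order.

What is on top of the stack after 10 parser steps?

w

step 1: stack=$ <S>  input=r r r w w $  — expand <S> ::= <C> r <S>
step 2: stack=$ <S> r <C>  input=r r r w w $  — expand <C> ::= epsilon
step 3: stack=$ <S> r  input=r r r w w $  — match r
step 4: stack=$ <S>  input=r r w w $  — expand <S> ::= <C> r <S>
step 5: stack=$ <S> r <C>  input=r r w w $  — expand <C> ::= epsilon
step 6: stack=$ <S> r  input=r r w w $  — match r
step 7: stack=$ <S>  input=r w w $  — expand <S> ::= <C> r <S>
step 8: stack=$ <S> r <C>  input=r w w $  — expand <C> ::= epsilon
step 9: stack=$ <S> r  input=r w w $  — match r
step 10: stack=$ <S>  input=w w $  — expand <S> ::= w w <B>
Stack after step 10: $ <B> w w (top = w).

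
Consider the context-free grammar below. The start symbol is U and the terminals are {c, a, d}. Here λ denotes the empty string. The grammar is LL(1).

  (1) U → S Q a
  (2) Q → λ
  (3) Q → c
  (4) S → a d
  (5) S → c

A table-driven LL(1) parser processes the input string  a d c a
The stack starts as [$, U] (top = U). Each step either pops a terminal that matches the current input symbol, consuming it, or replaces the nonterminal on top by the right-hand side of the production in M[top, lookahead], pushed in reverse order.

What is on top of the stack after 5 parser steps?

     Stack      Input      Action
  1  $ U        a d c a $  expand U → S Q a
  2  $ a Q S    a d c a $  expand S → a d
  3  $ a Q d a  a d c a $  match a
  4  $ a Q d    d c a $    match d
  5  $ a Q      c a $      expand Q → c
Stack after step 5: $ a c (top = c).

c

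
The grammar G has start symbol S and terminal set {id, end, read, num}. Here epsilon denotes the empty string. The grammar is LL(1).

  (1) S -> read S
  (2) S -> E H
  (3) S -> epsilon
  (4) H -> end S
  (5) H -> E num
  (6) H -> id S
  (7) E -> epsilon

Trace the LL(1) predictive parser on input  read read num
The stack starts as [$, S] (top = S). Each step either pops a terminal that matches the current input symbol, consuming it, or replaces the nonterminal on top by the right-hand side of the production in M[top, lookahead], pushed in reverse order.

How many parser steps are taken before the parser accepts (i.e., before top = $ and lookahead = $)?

step 1: stack=$ S  input=read read num $  — expand S -> read S
step 2: stack=$ S read  input=read read num $  — match read
step 3: stack=$ S  input=read num $  — expand S -> read S
step 4: stack=$ S read  input=read num $  — match read
step 5: stack=$ S  input=num $  — expand S -> E H
step 6: stack=$ H E  input=num $  — expand E -> epsilon
step 7: stack=$ H  input=num $  — expand H -> E num
step 8: stack=$ num E  input=num $  — expand E -> epsilon
step 9: stack=$ num  input=num $  — match num
Accept reached after 9 steps.

9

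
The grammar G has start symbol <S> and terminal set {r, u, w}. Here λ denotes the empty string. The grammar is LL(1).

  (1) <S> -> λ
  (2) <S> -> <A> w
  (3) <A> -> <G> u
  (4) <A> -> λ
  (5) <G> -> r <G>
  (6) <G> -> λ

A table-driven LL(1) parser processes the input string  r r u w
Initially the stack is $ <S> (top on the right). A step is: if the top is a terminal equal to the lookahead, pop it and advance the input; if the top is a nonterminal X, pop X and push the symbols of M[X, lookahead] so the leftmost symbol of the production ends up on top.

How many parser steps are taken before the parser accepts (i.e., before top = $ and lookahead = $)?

step 1: stack=$ <S>  input=r r u w $  — expand <S> -> <A> w
step 2: stack=$ w <A>  input=r r u w $  — expand <A> -> <G> u
step 3: stack=$ w u <G>  input=r r u w $  — expand <G> -> r <G>
step 4: stack=$ w u <G> r  input=r r u w $  — match r
step 5: stack=$ w u <G>  input=r u w $  — expand <G> -> r <G>
step 6: stack=$ w u <G> r  input=r u w $  — match r
step 7: stack=$ w u <G>  input=u w $  — expand <G> -> λ
step 8: stack=$ w u  input=u w $  — match u
step 9: stack=$ w  input=w $  — match w
Accept reached after 9 steps.

9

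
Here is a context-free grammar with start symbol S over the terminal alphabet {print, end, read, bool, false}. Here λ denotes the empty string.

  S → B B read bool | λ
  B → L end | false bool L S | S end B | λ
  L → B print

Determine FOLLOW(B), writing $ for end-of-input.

{end, false, print, read}

FIRST(S): from S→B B read bool we get {end, false, print, read}; from S→λ we get {λ}. So FIRST(S) = {λ, end, false, print, read}.
FIRST(B): from B→L end we get {end, false, print, read}; from B→false bool L S we get {false}; from B→S end B we get {end, false, print, read}; from B→λ we get {λ}. So FIRST(B) = {λ, end, false, print, read}.
FIRST(L): from L→B print we get {end, false, print, read}. So FIRST(L) = {end, false, print, read}.
FOLLOW(S) includes $ since S is the start symbol.
FOLLOW(B): in S→B B read bool (occurrence 1), B is followed by B read bool with FIRST {end, false, print, read}; in S→B B read bool (occurrence 2), B is followed by read bool with FIRST {read}; in B→S end B, the suffix after B is empty (adds nothing new); in L→B print, B is followed by print with FIRST {print}. Thus FOLLOW(B) = {end, false, print, read}.
FOLLOW(S): in B→false bool L S, the suffix after S is empty, so FOLLOW(S) ⊇ FOLLOW(B) = {end, false, print, read}; in B→S end B, S is followed by end B with FIRST {end}. Thus FOLLOW(S) = {$, end, false, print, read}.
FOLLOW(L): in B→L end, L is followed by end with FIRST {end}; in B→false bool L S, L is followed by S with FIRST {λ, end, false, print, read}; in B→false bool L S, the suffix after L is nullable, so FOLLOW(L) ⊇ FOLLOW(B) = {end, false, print, read}. Thus FOLLOW(L) = {end, false, print, read}.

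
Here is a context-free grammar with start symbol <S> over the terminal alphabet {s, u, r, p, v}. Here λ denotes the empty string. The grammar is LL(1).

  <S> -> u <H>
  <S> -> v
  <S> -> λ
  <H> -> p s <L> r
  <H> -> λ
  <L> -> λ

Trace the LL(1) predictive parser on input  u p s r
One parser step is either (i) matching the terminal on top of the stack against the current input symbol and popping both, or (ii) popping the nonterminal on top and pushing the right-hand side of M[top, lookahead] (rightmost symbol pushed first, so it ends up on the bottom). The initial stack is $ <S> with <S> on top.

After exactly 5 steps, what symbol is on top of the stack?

<L>

     Stack        Input      Action
  1  $ <S>        u p s r $  expand <S> -> u <H>
  2  $ <H> u      u p s r $  match u
  3  $ <H>        p s r $    expand <H> -> p s <L> r
  4  $ r <L> s p  p s r $    match p
  5  $ r <L> s    s r $      match s
Stack after step 5: $ r <L> (top = <L>).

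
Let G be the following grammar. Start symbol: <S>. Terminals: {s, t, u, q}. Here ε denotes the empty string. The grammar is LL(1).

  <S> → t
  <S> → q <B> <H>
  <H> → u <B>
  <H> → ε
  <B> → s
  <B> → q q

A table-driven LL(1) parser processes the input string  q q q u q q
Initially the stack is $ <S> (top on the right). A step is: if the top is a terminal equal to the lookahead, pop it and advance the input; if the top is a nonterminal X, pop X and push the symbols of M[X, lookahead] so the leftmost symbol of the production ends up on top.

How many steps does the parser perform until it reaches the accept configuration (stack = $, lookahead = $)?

      Stack        Input          Action
   1  $ <S>        q q q u q q $  expand <S> → q <B> <H>
   2  $ <H> <B> q  q q q u q q $  match q
   3  $ <H> <B>    q q u q q $    expand <B> → q q
   4  $ <H> q q    q q u q q $    match q
   5  $ <H> q      q u q q $      match q
   6  $ <H>        u q q $        expand <H> → u <B>
   7  $ <B> u      u q q $        match u
   8  $ <B>        q q $          expand <B> → q q
   9  $ q q        q q $          match q
  10  $ q          q $            match q
Accept reached after 10 steps.

10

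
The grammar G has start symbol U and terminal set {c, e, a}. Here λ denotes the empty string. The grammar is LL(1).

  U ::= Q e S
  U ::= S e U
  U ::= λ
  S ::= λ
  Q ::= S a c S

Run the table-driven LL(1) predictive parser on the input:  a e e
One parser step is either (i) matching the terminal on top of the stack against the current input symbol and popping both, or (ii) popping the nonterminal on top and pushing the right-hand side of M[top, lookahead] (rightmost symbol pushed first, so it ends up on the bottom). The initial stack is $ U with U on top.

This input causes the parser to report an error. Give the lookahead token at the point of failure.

e

     Stack          Input    Action
  1  $ U            a e e $  expand U ::= Q e S
  2  $ S e Q        a e e $  expand Q ::= S a c S
  3  $ S e S c a S  a e e $  expand S ::= λ
  4  $ S e S c a    a e e $  match a
  5  $ S e S c      e e $    error: top is terminal c but lookahead is e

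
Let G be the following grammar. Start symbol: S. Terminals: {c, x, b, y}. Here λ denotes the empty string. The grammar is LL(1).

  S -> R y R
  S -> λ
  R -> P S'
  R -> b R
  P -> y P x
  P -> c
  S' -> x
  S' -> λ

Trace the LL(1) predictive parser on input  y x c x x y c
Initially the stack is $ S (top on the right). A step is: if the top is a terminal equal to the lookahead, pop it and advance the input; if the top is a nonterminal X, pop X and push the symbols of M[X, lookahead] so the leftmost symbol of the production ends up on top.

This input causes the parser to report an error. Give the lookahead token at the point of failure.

x

step 1: stack=$ S  input=y x c x x y c $  — expand S -> R y R
step 2: stack=$ R y R  input=y x c x x y c $  — expand R -> P S'
step 3: stack=$ R y S' P  input=y x c x x y c $  — expand P -> y P x
step 4: stack=$ R y S' x P y  input=y x c x x y c $  — match y
step 5: stack=$ R y S' x P  input=x c x x y c $  — error: M[P, x] is empty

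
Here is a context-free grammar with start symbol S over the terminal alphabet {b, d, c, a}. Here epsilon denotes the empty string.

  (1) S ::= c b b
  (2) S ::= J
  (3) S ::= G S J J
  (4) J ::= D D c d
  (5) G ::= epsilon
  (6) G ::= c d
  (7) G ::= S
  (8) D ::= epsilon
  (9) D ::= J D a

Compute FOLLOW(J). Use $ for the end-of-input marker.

{$, a, c}

FIRST(S): from S::=c b b we get {c}; from S::=J we get {c}; from S::=G S J J we get {c}. So FIRST(S) = {c}.
FIRST(G): from G::=epsilon we get {epsilon}; from G::=c d we get {c}; from G::=S we get {c}. So FIRST(G) = {epsilon, c}.
FIRST(J): from J::=D D c d we get {c}. So FIRST(J) = {c}.
FIRST(D): from D::=epsilon we get {epsilon}; from D::=J D a we get {c}. So FIRST(D) = {epsilon, c}.
FOLLOW(S) includes $ since S is the start symbol.
FOLLOW(G): in S::=G S J J, G is followed by S J J with FIRST {c}. Thus FOLLOW(G) = {c}.
FOLLOW(S): in S::=G S J J, S is followed by J J with FIRST {c}; in G::=S, the suffix after S is empty, so FOLLOW(S) ⊇ FOLLOW(G) = {c}. Thus FOLLOW(S) = {$, c}.
FOLLOW(J): in S::=J, the suffix after J is empty, so FOLLOW(J) ⊇ FOLLOW(S) = {$, c}; in S::=G S J J (occurrence 1), J is followed by J with FIRST {c}; in S::=G S J J (occurrence 2), the suffix after J is empty, so FOLLOW(J) ⊇ FOLLOW(S) = {$, c}; in D::=J D a, J is followed by D a with FIRST {a, c}. Thus FOLLOW(J) = {$, a, c}.
FOLLOW(D): in J::=D D c d (occurrence 1), D is followed by D c d with FIRST {c}; in J::=D D c d (occurrence 2), D is followed by c d with FIRST {c}; in D::=J D a, D is followed by a with FIRST {a}. Thus FOLLOW(D) = {a, c}.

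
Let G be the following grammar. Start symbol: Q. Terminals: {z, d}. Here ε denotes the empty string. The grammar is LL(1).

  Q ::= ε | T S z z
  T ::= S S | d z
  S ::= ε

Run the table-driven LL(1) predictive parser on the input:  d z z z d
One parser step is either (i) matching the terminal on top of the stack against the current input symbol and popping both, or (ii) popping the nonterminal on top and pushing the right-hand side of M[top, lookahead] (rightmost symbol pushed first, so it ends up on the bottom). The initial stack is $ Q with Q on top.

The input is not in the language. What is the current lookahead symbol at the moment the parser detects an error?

d

     Stack        Input        Action
  1  $ Q          d z z z d $  expand Q ::= T S z z
  2  $ z z S T    d z z z d $  expand T ::= d z
  3  $ z z S z d  d z z z d $  match d
  4  $ z z S z    z z z d $    match z
  5  $ z z S      z z d $      expand S ::= ε
  6  $ z z        z z d $      match z
  7  $ z          z d $        match z
  8  $            d $          error: stack empty but input remains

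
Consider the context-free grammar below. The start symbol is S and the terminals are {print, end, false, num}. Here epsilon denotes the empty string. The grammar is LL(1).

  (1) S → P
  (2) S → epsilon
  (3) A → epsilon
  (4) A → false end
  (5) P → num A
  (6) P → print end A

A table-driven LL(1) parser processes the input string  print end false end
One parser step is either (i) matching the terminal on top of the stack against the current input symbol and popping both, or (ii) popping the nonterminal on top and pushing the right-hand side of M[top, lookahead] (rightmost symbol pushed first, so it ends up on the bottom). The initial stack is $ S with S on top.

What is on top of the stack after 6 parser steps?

end

step 1: stack=$ S  input=print end false end $  — expand S → P
step 2: stack=$ P  input=print end false end $  — expand P → print end A
step 3: stack=$ A end print  input=print end false end $  — match print
step 4: stack=$ A end  input=end false end $  — match end
step 5: stack=$ A  input=false end $  — expand A → false end
step 6: stack=$ end false  input=false end $  — match false
Stack after step 6: $ end (top = end).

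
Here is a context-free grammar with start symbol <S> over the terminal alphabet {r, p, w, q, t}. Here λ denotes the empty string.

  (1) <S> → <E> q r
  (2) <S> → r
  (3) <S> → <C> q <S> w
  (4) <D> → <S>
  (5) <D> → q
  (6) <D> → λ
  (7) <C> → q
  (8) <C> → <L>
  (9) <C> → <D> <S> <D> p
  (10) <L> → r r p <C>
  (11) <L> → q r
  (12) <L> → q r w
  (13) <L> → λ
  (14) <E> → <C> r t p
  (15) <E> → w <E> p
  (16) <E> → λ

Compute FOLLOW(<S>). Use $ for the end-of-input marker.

FIRST(<L>): from <L>→r r p <C> we get {r}; from <L>→q r we get {q}; from <L>→q r w we get {q}; from <L>→λ we get {λ}. So FIRST(<L>) = {λ, q, r}.
FIRST(<S>): from <S>→<E> q r we get {q, r, w}; from <S>→r we get {r}; from <S>→<C> q <S> w we get {q, r, w}. So FIRST(<S>) = {q, r, w}.
FIRST(<D>): from <D>→<S> we get {q, r, w}; from <D>→q we get {q}; from <D>→λ we get {λ}. So FIRST(<D>) = {λ, q, r, w}.
FIRST(<C>): from <C>→q we get {q}; from <C>→<L> we get {λ, q, r}; from <C>→<D> <S> <D> p we get {q, r, w}. So FIRST(<C>) = {λ, q, r, w}.
FIRST(<E>): from <E>→<C> r t p we get {q, r, w}; from <E>→w <E> p we get {w}; from <E>→λ we get {λ}. So FIRST(<E>) = {λ, q, r, w}.
FOLLOW(<S>) includes $ since <S> is the start symbol.
FOLLOW(<D>): in <C>→<D> <S> <D> p (occurrence 1), <D> is followed by <S> <D> p with FIRST {q, r, w}; in <C>→<D> <S> <D> p (occurrence 2), <D> is followed by p with FIRST {p}. Thus FOLLOW(<D>) = {p, q, r, w}.
FOLLOW(<S>): in <S>→<C> q <S> w, <S> is followed by w with FIRST {w}; in <D>→<S>, the suffix after <S> is empty, so FOLLOW(<S>) ⊇ FOLLOW(<D>) = {p, q, r, w}; in <C>→<D> <S> <D> p, <S> is followed by <D> p with FIRST {p, q, r, w}. Thus FOLLOW(<S>) = {$, p, q, r, w}.
FOLLOW(<E>): in <S>→<E> q r, <E> is followed by q r with FIRST {q}; in <E>→w <E> p, <E> is followed by p with FIRST {p}. Thus FOLLOW(<E>) = {p, q}.
FOLLOW(<C>): in <S>→<C> q <S> w, <C> is followed by q <S> w with FIRST {q}; in <L>→r r p <C>, the suffix after <C> is empty, so FOLLOW(<C>) ⊇ FOLLOW(<L>) = {q, r}; in <E>→<C> r t p, <C> is followed by r t p with FIRST {r}. Thus FOLLOW(<C>) = {q, r}.
FOLLOW(<L>): in <C>→<L>, the suffix after <L> is empty, so FOLLOW(<L>) ⊇ FOLLOW(<C>) = {q, r}. Thus FOLLOW(<L>) = {q, r}.

{$, p, q, r, w}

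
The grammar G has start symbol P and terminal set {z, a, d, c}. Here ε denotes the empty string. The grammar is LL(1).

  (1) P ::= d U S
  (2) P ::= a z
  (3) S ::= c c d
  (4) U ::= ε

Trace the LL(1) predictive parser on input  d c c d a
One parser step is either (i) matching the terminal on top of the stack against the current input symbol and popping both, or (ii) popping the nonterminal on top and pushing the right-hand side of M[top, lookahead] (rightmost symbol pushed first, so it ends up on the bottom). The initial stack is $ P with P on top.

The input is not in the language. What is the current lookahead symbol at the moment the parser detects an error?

a

step 1: stack=$ P  input=d c c d a $  — expand P ::= d U S
step 2: stack=$ S U d  input=d c c d a $  — match d
step 3: stack=$ S U  input=c c d a $  — expand U ::= ε
step 4: stack=$ S  input=c c d a $  — expand S ::= c c d
step 5: stack=$ d c c  input=c c d a $  — match c
step 6: stack=$ d c  input=c d a $  — match c
step 7: stack=$ d  input=d a $  — match d
step 8: stack=$  input=a $  — error: stack empty but input remains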